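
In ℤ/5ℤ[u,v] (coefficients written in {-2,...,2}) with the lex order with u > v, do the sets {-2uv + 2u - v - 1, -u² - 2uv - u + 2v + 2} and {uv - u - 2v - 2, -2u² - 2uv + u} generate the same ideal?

Yes, the ideals are equal.

Since reduced Gröbner bases are canonical representatives of ideals under a given ordering, it suffices to compute and compare them.
Buchberger on the first generating set:
f_1 = -2uv + 2u - v - 1, LT = uv.
f_2 = -u² - 2uv - u + 2v + 2, LT = u².

S(f_1,f_2): lcm = u²v. S = -u² - 2uv² + 2uv - 2u + 2v² + 2v.
  leading term u²: subtract (1)·f_2 from -u² - 2uv² + 2uv - 2u + 2v² + 2v → -2uv² - uv - u + 2v² - 2
  leading term uv²: subtract (v)·f_1 from -2uv² - uv - u + 2v² - 2 → 2uv - u - 2v² + v - 2
  leading term uv: subtract (-1)·f_1 from 2uv - u - 2v² + v - 2 → u - 2v² + 2
  leading term u: no divisor's leading term divides it; move u to the remainder.
  leading term v²: no divisor's leading term divides it; move -2v² to the remainder.
  leading term 1: no divisor's leading term divides it; move 2 to the remainder.
  remainder u - 2v² + 2 ≠ 0; add g_3 = u - 2v² + 2 to the basis.

S(f_1,g_3): lcm = uv. S = -u + 2v³ + v - 2.
  leading term u: subtract (-1)·g_3 from -u + 2v³ + v - 2 → 2v³ - 2v² + v
  leading term v³: no divisor's leading term divides it; move 2v³ to the remainder.
  leading term v²: no divisor's leading term divides it; move -2v² to the remainder.
  leading term v: no divisor's leading term divides it; move v to the remainder.
  remainder 2v³ - 2v² + v ≠ 0; add g_4 = 2v³ - 2v² + v to the basis.

S(f_2,g_3): lcm = u². S = 2uv² + 2uv - u - 2v - 2.
  leading term uv²: subtract (-v)·f_1 from 2uv² + 2uv - u - 2v - 2 → -uv - u - v² + 2v - 2
  leading term uv: subtract (-2)·f_1 from -uv - u - v² + 2v - 2 → -2u - v² + 1
  leading term u: subtract (-2)·g_3 from -2u - v² + 1 → 0
  remainder 0.

S(f_1,g_4): lcm = uv³. S = 2uv - 2v³ - 2v².
  leading term uv: subtract (-1)·f_1 from 2uv - 2v³ - 2v² → 2u - 2v³ - 2v² - v - 1
  leading term u: subtract (2)·g_3 from 2u - 2v³ - 2v² - v - 1 → -2v³ + 2v² - v
  leading term v³: subtract (-1)·g_4 from -2v³ + 2v² - v → 0
  remainder 0.

S(f_2,g_4): leading monomials are coprime, so the S-polynomial reduces to 0 (Buchberger's first criterion).
S(g_3,g_4): leading monomials are coprime, so the S-polynomial reduces to 0 (Buchberger's first criterion).
Every S-polynomial of the final basis reduces to 0, so we have a Gröbner basis.
Inter-reduce: drop elements whose leading term is divisible by another's, tail-reduce, and make monic.
Reduced Gröbner basis: {u - 2v² + 2, v³ - v² - 2v}.

Buchberger on the second generating set:
h_1 = uv - u - 2v - 2, LT = uv.
h_2 = -2u² - 2uv + u, LT = u².

S(h_1,h_2): lcm = u²v. S = -u² - uv² + uv - 2u.
  leading term u²: subtract (-2)·h_2 from -u² - uv² + uv - 2u → -uv² + 2uv
  leading term uv²: subtract (-v)·h_1 from -uv² + 2uv → uv - 2v² - 2v
  leading term uv: subtract (1)·h_1 from uv - 2v² - 2v → u - 2v² + 2
  leading term u: no divisor's leading term divides it; move u to the remainder.
  leading term v²: no divisor's leading term divides it; move -2v² to the remainder.
  leading term 1: no divisor's leading term divides it; move 2 to the remainder.
  remainder u - 2v² + 2 ≠ 0; add k_3 = u - 2v² + 2 to the basis.

S(h_1,k_3): lcm = uv. S = -u + 2v³ + v - 2.
  leading term u: subtract (-1)·k_3 from -u + 2v³ + v - 2 → 2v³ - 2v² + v
  leading term v³: no divisor's leading term divides it; move 2v³ to the remainder.
  leading term v²: no divisor's leading term divides it; move -2v² to the remainder.
  leading term v: no divisor's leading term divides it; move v to the remainder.
  remainder 2v³ - 2v² + v ≠ 0; add k_4 = 2v³ - 2v² + v to the basis.

S(h_2,k_3): lcm = u². S = 2uv² + uv.
  leading term uv²: subtract (2v)·h_1 from 2uv² + uv → -2uv - v² - v
  leading term uv: subtract (-2)·h_1 from -2uv - v² - v → -2u - v² + 1
  leading term u: subtract (-2)·k_3 from -2u - v² + 1 → 0
  remainder 0.

S(h_1,k_4): lcm = uv³. S = 2uv - 2v³ - 2v².
  leading term uv: subtract (2)·h_1 from 2uv - 2v³ - 2v² → 2u - 2v³ - 2v² - v - 1
  leading term u: subtract (2)·k_3 from 2u - 2v³ - 2v² - v - 1 → -2v³ + 2v² - v
  leading term v³: subtract (-1)·k_4 from -2v³ + 2v² - v → 0
  remainder 0.

S(h_2,k_4): leading monomials are coprime, so the S-polynomial reduces to 0 (Buchberger's first criterion).
S(k_3,k_4): leading monomials are coprime, so the S-polynomial reduces to 0 (Buchberger's first criterion).
Every S-polynomial of the final basis reduces to 0, so we have a Gröbner basis.
Inter-reduce: drop elements whose leading term is divisible by another's, tail-reduce, and make monic.
Reduced Gröbner basis: {u - 2v² + 2, v³ - v² - 2v}.

Same reduced basis, so the two generating sets span the same ideal.
The same test decides containment: I ⊆ J iff every generator of I reduces to 0 modulo a Gröbner basis of J.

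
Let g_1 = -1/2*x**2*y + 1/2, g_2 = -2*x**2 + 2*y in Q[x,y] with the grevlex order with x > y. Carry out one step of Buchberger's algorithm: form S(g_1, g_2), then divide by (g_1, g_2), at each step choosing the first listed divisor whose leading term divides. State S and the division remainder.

S(g_1, g_2) = y**2 - 1; remainder on division = y**2 - 1.

lcm(LM(g_1), LM(g_2)) = x**2*y.
S = (lcm/LT(g_1))·g_1 − (lcm/LT(g_2))·g_2 = y**2 - 1.
Reduce S modulo (g_1, g_2) in that order:
  leading term y**2: no divisor's leading term divides it; move y**2 to the remainder.
  leading term 1: no divisor's leading term divides it; move -1 to the remainder.
The remainder y**2 - 1 is nonzero, so it would be added as the next basis element.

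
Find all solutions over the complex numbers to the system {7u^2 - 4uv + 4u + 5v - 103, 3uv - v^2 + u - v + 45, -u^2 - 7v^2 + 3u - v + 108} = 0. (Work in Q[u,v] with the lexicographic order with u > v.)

{(3, -4)}

Compute a lex Gröbner basis by Buchberger's algorithm.
f_1 = 7u^2 - 4uv + 4u + 5v - 103, LT = u^2.
f_2 = 3uv + u - v^2 - v + 45, LT = uv.
f_3 = -u^2 + 3u - 7v^2 - v + 108, LT = u^2.

S(f_1,f_2): lcm = u^2v. S = -1/3u^2 - 5/21uv^2 + 19/21uv - 15u + 5/7v^2 - 103/7v.
  leading term u^2: subtract (-1/21)·f_1 from -1/3u^2 - 5/21uv^2 + 19/21uv - 15u + 5/7v^2 - 103/7v → -5/21uv^2 + 5/7uv - 311/21u + 5/7v^2 - 304/21v - 103/21
  leading term uv^2: subtract (-5/63v)·f_2 from -5/21uv^2 + 5/7uv - 311/21u + 5/7v^2 - 304/21v - 103/21 → 50/63uv - 311/21u - 5/63v^3 + 40/63v^2 - 229/21v - 103/21
  leading term uv: subtract (50/189)·f_2 from 50/63uv - 311/21u - 5/63v^3 + 40/63v^2 - 229/21v - 103/21 → -407/27u - 5/63v^3 + 170/189v^2 - 2011/189v - 353/21
  leading term u: no divisor's leading term divides it; move -407/27u to the remainder.
  leading term v^3: no divisor's leading term divides it; move -5/63v^3 to the remainder.
  leading term v^2: no divisor's leading term divides it; move 170/189v^2 to the remainder.
  leading term v: no divisor's leading term divides it; move -2011/189v to the remainder.
  leading term 1: no divisor's leading term divides it; move -353/21 to the remainder.
  remainder -407/27u - 5/63v^3 + 170/189v^2 - 2011/189v - 353/21 ≠ 0; add h_4 = -407/27u - 5/63v^3 + 170/189v^2 - 2011/189v - 353/21 to the basis.

S(f_1,f_3): lcm = u^2. S = -4/7uv + 25/7u - 7v^2 - 2/7v + 653/7.
  leading term uv: subtract (-4/21)·f_2 from -4/7uv + 25/7u - 7v^2 - 2/7v + 653/7 → 79/21u - 151/21v^2 - 10/21v + 713/7
  leading term u: subtract (-711/2849)·h_4 from 79/21u - 151/21v^2 - 10/21v + 713/7 → -395/19943v^3 - 138923/19943v^2 - 62453/19943v + 1947676/19943
  leading term v^3: no divisor's leading term divides it; move -395/19943v^3 to the remainder.
  leading term v^2: no divisor's leading term divides it; move -138923/19943v^2 to the remainder.
  leading term v: no divisor's leading term divides it; move -62453/19943v to the remainder.
  leading term 1: no divisor's leading term divides it; move 1947676/19943 to the remainder.
  remainder -395/19943v^3 - 138923/19943v^2 - 62453/19943v + 1947676/19943 ≠ 0; add h_5 = -395/19943v^3 - 138923/19943v^2 - 62453/19943v + 1947676/19943 to the basis.

S(f_2,f_3): lcm = u^2v. S = 1/3u^2 - 1/3uv^2 + 8/3uv + 15u - 7v^3 - v^2 + 108v.
  leading term u^2: subtract (1/21)·f_1 from 1/3u^2 - 1/3uv^2 + 8/3uv + 15u - 7v^3 - v^2 + 108v → -1/3uv^2 + 20/7uv + 311/21u - 7v^3 - v^2 + 2263/21v + 103/21
  leading term uv^2: subtract (-1/9v)·f_2 from -1/3uv^2 + 20/7uv + 311/21u - 7v^3 - v^2 + 2263/21v + 103/21 → 187/63uv + 311/21u - 64/9v^3 - 10/9v^2 + 2368/21v + 103/21
  leading term uv: subtract (187/189)·f_2 from 187/63uv + 311/21u - 64/9v^3 - 10/9v^2 + 2368/21v + 103/21 → 2612/189u - 64/9v^3 - 23/189v^2 + 21499/189v - 832/21
  leading term u: subtract (-2612/2849)·h_4 from 2612/189u - 64/9v^3 - 23/189v^2 + 21499/189v - 832/21 → -143268/19943v^3 + 14019/19943v^2 + 2073997/19943v - 1097468/19943
  leading term v^3: subtract (143268/395)·h_5 from -143268/19943v^3 + 14019/19943v^2 + 2073997/19943v - 1097468/19943 → 998283/395v^2 + 489733/395v - 14013596/395
  leading term v^2: no divisor's leading term divides it; move 998283/395v^2 to the remainder.
  leading term v: no divisor's leading term divides it; move 489733/395v to the remainder.
  leading term 1: no divisor's leading term divides it; move -14013596/395 to the remainder.
  remainder 998283/395v^2 + 489733/395v - 14013596/395 ≠ 0; add h_6 = 998283/395v^2 + 489733/395v - 14013596/395 to the basis.

S(f_2,h_5): lcm = uv^3. S = -416374/1185uv^2 - 62453/395uv + 1947676/395u - 1/3v^4 - 1/3v^3 + 15v^2.
  leading term uv^2: subtract (-416374/3555v)·f_2 from -416374/1185uv^2 - 62453/395uv + 1947676/395u - 1/3v^4 - 1/3v^3 + 15v^2 → -145703/3555uv + 1947676/395u - 1/3v^4 - 417559/3555v^3 - 363049/3555v^2 + 416374/79v
  leading term uv: subtract (-145703/10665)·f_2 from -145703/3555uv + 1947676/395u - 1/3v^4 - 417559/3555v^3 - 363049/3555v^2 + 416374/79v → 10546591/2133u - 1/3v^4 - 417559/3555v^3 - 246970/2133v^2 + 56064787/10665v + 145703/237
  leading term u: subtract (-25913/79)·h_4 from 10546591/2133u - 1/3v^4 - 417559/3555v^3 - 246970/2133v^2 + 56064787/10665v + 145703/237 → -1/3v^4 - 1190246/8295v^3 + 297380/1659v^2 + 4885122/2765v - 8127368/1659
  leading term v^4: subtract (19943/1185v)·h_5 from -1/3v^4 - 1190246/8295v^3 + 297380/1659v^2 + 4885122/2765v - 8127368/1659 → -14519/553v^3 + 641357/2765v^2 + 1021634/8295v - 8127368/1659
  leading term v^3: subtract (41364631/31205)·h_5 from -14519/553v^3 + 641357/2765v^2 + 1021634/8295v - 8127368/1659 → 59076864/6241v^2 + 400139201/93615v - 12577890556/93615
  leading term v^2: subtract (8951040/2389829)·h_6 from 59076864/6241v^2 + 400139201/93615v - 12577890556/93615 → -13243646171/35847435v - 52974584684/35847435
  leading term v: no divisor's leading term divides it; move -13243646171/35847435v to the remainder.
  leading term 1: no divisor's leading term divides it; move -52974584684/35847435 to the remainder.
  remainder -13243646171/35847435v - 52974584684/35847435 ≠ 0; add h_7 = -13243646171/35847435v - 52974584684/35847435 to the basis.

The other S-polynomials (S(f_1,h_4), S(f_2,h_4), S(f_3,h_4), S(f_1,h_5), S(f_3,h_5), S(h_4,h_5), S(f_1,h_6), S(f_2,h_6), S(f_3,h_6), S(h_4,h_6), S(h_5,h_6), S(f_1,h_7), S(f_2,h_7), S(f_3,h_7), S(h_4,h_7), S(h_5,h_7), S(h_6,h_7)) all reduce to 0 modulo the current basis, so we have a Gröbner basis.
Inter-reduce: drop elements whose leading term is divisible by another's, tail-reduce, and make monic.
Reduced Gröbner basis: {u - 3, v + 4}.

A lex Gröbner basis eliminates variables successively. Here v + 4 depends only on v, with roots {-4}; lifting each root through the earlier basis elements recovers the full solutions.
  v = -4: the earlier basis element becomes u - 3 = 0, giving u = 3 — point (3, -4).
Each listed point satisfies every original equation (direct substitution).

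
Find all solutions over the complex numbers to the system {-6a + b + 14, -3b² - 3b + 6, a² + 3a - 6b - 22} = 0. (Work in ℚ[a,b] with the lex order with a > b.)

{(2, -2)}

Compute a lex Gröbner basis by Buchberger's algorithm.
f_1 = -6a + b + 14, LT = a.
f_2 = -3b² - 3b + 6, LT = b².
f_3 = a² + 3a - 6b - 22, LT = a².

S(f_1,f_3): lcm = a². S = -⅙ab - 16/3a + 6b + 22.
  reduce S modulo (f_1, f_2, f_3):
  remainder 19/4b + 19/2 ≠ 0; add h_4 = 19/4b + 19/2 to the basis.

The other S-polynomials (S(f_1,f_2), S(f_2,f_3), S(f_1,h_4), S(f_2,h_4), S(f_3,h_4)) all reduce to 0 modulo the current basis, so we have a Gröbner basis.
Inter-reduce: drop elements whose leading term is divisible by another's, tail-reduce, and make monic.
Reduced Gröbner basis: {a - 2, b + 2}.

A lex Gröbner basis eliminates variables successively. Here b + 2 depends only on b, with roots {-2}; lifting each root through the earlier basis elements recovers the full solutions.
  b = -2: the earlier basis element becomes a - 2 = 0, giving a = 2 — point (2, -2).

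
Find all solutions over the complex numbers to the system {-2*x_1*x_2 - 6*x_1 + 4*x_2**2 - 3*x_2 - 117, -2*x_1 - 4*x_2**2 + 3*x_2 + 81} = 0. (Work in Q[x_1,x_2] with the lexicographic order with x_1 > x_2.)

Compute a lex Gröbner basis by Buchberger's algorithm.
f_1 = -2*x_1*x_2 - 6*x_1 + 4*x_2**2 - 3*x_2 - 117, LT = x_1*x_2.
f_2 = -2*x_1 - 4*x_2**2 + 3*x_2 + 81, LT = x_1.

S(f_1,f_2): lcm = x_1*x_2. S = 3*x_1 - 2*x_2**3 - 1/2*x_2**2 + 42*x_2 + 117/2.
  leading term x_1: subtract (-3/2)·f_2 from 3*x_1 - 2*x_2**3 - 1/2*x_2**2 + 42*x_2 + 117/2 → -2*x_2**3 - 13/2*x_2**2 + 93/2*x_2 + 180
  leading term x_2**3: no divisor's leading term divides it; move -2*x_2**3 to the remainder.
  leading term x_2**2: no divisor's leading term divides it; move -13/2*x_2**2 to the remainder.
  leading term x_2: no divisor's leading term divides it; move 93/2*x_2 to the remainder.
  leading term 1: no divisor's leading term divides it; move 180 to the remainder.
  remainder -2*x_2**3 - 13/2*x_2**2 + 93/2*x_2 + 180 ≠ 0; add h_3 = -2*x_2**3 - 13/2*x_2**2 + 93/2*x_2 + 180 to the basis.

The other S-polynomials (S(f_1,h_3), S(f_2,h_3)) all reduce to 0 modulo the current basis, so we have a Gröbner basis.
Inter-reduce: drop elements whose leading term is divisible by another's, tail-reduce, and make monic.
Reduced Gröbner basis: {x_1 + 2*x_2**2 - 3/2*x_2 - 81/2, x_2**3 + 13/4*x_2**2 - 93/4*x_2 - 90}.

From the last basis element, x_2**3 + 13/4*x_2**2 - 93/4*x_2 - 90 = 0, so x_2 takes values in {5, -33/8 - 3*sqrt(7)*I/8, -33/8 + 3*sqrt(7)*I/8}. Each choice, substituted upward through the basis, yields the corresponding point(s) of the solution set.
  x_2 = 5: the earlier basis element becomes x_1 + 2 = 0, giving x_1 = -2 — point (-2, 5).
  x_2 = -33/8 - 3*sqrt(7)*I/8: the earlier basis element becomes x_1 - 9/4 + 27*sqrt(7)*I/4 = 0, giving x_1 = 9/4 - 27*sqrt(7)*I/4 — point (9/4 - 27*sqrt(7)*I/4, -33/8 - 3*sqrt(7)*I/8).
  x_2 = -33/8 + 3*sqrt(7)*I/8: the earlier basis element becomes x_1 - 9/4 - 27*sqrt(7)*I/4 = 0, giving x_1 = 9/4 + 27*sqrt(7)*I/4 — point (9/4 + 27*sqrt(7)*I/4, -33/8 + 3*sqrt(7)*I/8).
Each listed point satisfies every original equation (direct substitution).

{(-2, 5), (9/4 - 27*sqrt(7)*I/4, -33/8 - 3*sqrt(7)*I/8), (9/4 + 27*sqrt(7)*I/4, -33/8 + 3*sqrt(7)*I/8)}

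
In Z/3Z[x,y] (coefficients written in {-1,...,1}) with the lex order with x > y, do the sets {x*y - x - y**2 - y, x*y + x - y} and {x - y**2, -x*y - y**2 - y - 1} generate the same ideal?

No, the ideals differ.

Two ideals are equal iff their reduced Gröbner bases coincide (the reduced basis is unique for a fixed ordering).
Buchberger on the first generating set:
f_1 = x*y - x - y**2 - y, LT = x*y.
f_2 = x*y + x - y, LT = x*y.

S(f_1,f_2): lcm = x*y. S = x - y**2.
  leading term x: no divisor's leading term divides it; move x to the remainder.
  leading term y**2: no divisor's leading term divides it; move -y**2 to the remainder.
  remainder x - y**2 ≠ 0; add g_3 = x - y**2 to the basis.

S(f_1,g_3): lcm = x*y. S = -x + y**3 - y**2 - y.
  leading term x: subtract (-1)·g_3 from -x + y**3 - y**2 - y → y**3 + y**2 - y
  leading term y**3: no divisor's leading term divides it; move y**3 to the remainder.
  leading term y**2: no divisor's leading term divides it; move y**2 to the remainder.
  leading term y: no divisor's leading term divides it; move -y to the remainder.
  remainder y**3 + y**2 - y ≠ 0; add g_4 = y**3 + y**2 - y to the basis.

The other S-polynomials (S(f_2,g_3), S(f_1,g_4), S(f_2,g_4), S(g_3,g_4)) all reduce to 0 modulo the current basis, so we have a Gröbner basis.
Inter-reduce: drop elements whose leading term is divisible by another's, tail-reduce, and make monic.
Reduced Gröbner basis: {x - y**2, y**3 + y**2 - y}.

Buchberger on the second generating set:
h_1 = x - y**2, LT = x.
h_2 = -x*y - y**2 - y - 1, LT = x*y.

S(h_1,h_2): lcm = x*y. S = -y**3 - y**2 - y - 1.
  leading term y**3: no divisor's leading term divides it; move -y**3 to the remainder.
  leading term y**2: no divisor's leading term divides it; move -y**2 to the remainder.
  leading term y: no divisor's leading term divides it; move -y to the remainder.
  leading term 1: no divisor's leading term divides it; move -1 to the remainder.
  remainder -y**3 - y**2 - y - 1 ≠ 0; add k_3 = -y**3 - y**2 - y - 1 to the basis.

The other S-polynomials (S(h_1,k_3), S(h_2,k_3)) all reduce to 0 modulo the current basis, so we have a Gröbner basis.
Inter-reduce: drop elements whose leading term is divisible by another's, tail-reduce, and make monic.
Reduced Gröbner basis: {x - y**2, y**3 + y**2 + y + 1}.

The bases are distinct; the ideals are different.
The same test decides containment: I ⊆ J iff every generator of I reduces to 0 modulo a Gröbner basis of J.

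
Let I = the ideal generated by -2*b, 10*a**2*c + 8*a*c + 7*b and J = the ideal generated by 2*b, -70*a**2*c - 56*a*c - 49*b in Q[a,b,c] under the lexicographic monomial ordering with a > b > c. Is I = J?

Yes, the ideals are equal.

Equality of ideals is decidable: compute both reduced Gröbner bases (unique for the ordering) and check whether they agree.
Buchberger on the first generating set:
f_1 = -2*b, LT = b.
f_2 = 10*a**2*c + 8*a*c + 7*b, LT = a**2*c.

S(f_1,f_2): leading monomials are coprime, so the S-polynomial reduces to 0 (Buchberger's first criterion).
Every S-polynomial of the final basis reduces to 0, so we have a Gröbner basis.
Inter-reduce: drop elements whose leading term is divisible by another's, tail-reduce, and make monic.
Reduced Gröbner basis: {a**2*c + 4/5*a*c, b}.

Buchberger on the second generating set:
h_1 = 2*b, LT = b.
h_2 = -70*a**2*c - 56*a*c - 49*b, LT = a**2*c.

S(h_1,h_2): leading monomials are coprime, so the S-polynomial reduces to 0 (Buchberger's first criterion).
Every S-polynomial of the final basis reduces to 0, so we have a Gröbner basis.
Inter-reduce: drop elements whose leading term is divisible by another's, tail-reduce, and make monic.
Reduced Gröbner basis: {a**2*c + 4/5*a*c, b}.

Same reduced basis, so the two generating sets span the same ideal.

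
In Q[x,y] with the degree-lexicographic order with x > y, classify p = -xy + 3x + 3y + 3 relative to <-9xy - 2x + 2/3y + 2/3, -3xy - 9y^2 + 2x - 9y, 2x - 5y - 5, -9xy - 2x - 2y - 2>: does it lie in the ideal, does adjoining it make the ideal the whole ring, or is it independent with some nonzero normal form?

First compute the reduced Gröbner basis of I by Buchberger's algorithm.
f_1 = -9xy - 2x + 2/3y + 2/3, LT = xy.
f_2 = -3xy - 9y^2 + 2x - 9y, LT = xy.
f_3 = 2x - 5y - 5, LT = x.
f_4 = -9xy - 2x - 2y - 2, LT = xy.

S(f_1,f_2): lcm = xy. S = -3y^2 + 8/9x - 83/27y - 2/27.
  leading term y^2: no divisor's leading term divides it; move -3y^2 to the remainder.
  leading term x: subtract (4/9)·f_3 from 8/9x - 83/27y - 2/27 → -23/27y + 58/27
  leading term y: no divisor's leading term divides it; move -23/27y to the remainder.
  leading term 1: no divisor's leading term divides it; move 58/27 to the remainder.
  remainder -3y^2 - 23/27y + 58/27 ≠ 0; add h_5 = -3y^2 - 23/27y + 58/27 to the basis.

S(f_1,f_3): lcm = xy. S = 5/2y^2 + 2/9x + 131/54y - 2/27.
  leading term y^2: subtract (-5/6)·h_5 from 5/2y^2 + 2/9x + 131/54y - 2/27 → 2/9x + 139/81y + 139/81
  leading term x: subtract (1/9)·f_3 from 2/9x + 139/81y + 139/81 → 184/81y + 184/81
  leading term y: no divisor's leading term divides it; move 184/81y to the remainder.
  leading term 1: no divisor's leading term divides it; move 184/81 to the remainder.
  remainder 184/81y + 184/81 ≠ 0; add h_6 = 184/81y + 184/81 to the basis.

The other S-polynomials (S(f_1,f_4), S(f_2,f_3), S(f_2,f_4), S(f_3,f_4), S(f_1,h_5), S(f_2,h_5), S(f_3,h_5), S(f_4,h_5), S(f_1,h_6), S(f_2,h_6), S(f_3,h_6), S(f_4,h_6), S(h_5,h_6)) all reduce to 0 modulo the current basis, so we have a Gröbner basis.
Inter-reduce: drop elements whose leading term is divisible by another's, tail-reduce, and make monic.
Reduced Gröbner basis: {x, y + 1}.
Label its elements g_1 = x, g_2 = y + 1.

Reduce p = -xy + 3x + 3y + 3 modulo G:
  leading term xy: subtract (-y)·g_1 from -xy + 3x + 3y + 3 → 3x + 3y + 3
  leading term x: subtract (3)·g_1 from 3x + 3y + 3 → 3y + 3
  leading term y: subtract (3)·g_2 from 3y + 3 → 0
  normal form = 0.
Since the normal form is 0, p ∈ I.

-xy + 3x + 3y + 3 lies in I (it reduces to 0).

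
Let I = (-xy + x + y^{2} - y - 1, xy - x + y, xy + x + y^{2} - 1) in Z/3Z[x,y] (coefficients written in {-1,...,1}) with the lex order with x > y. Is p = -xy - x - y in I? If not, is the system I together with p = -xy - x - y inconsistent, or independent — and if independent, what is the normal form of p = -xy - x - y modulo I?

Adjoining -xy - x - y makes the ideal the whole ring: the system is inconsistent.

First compute the reduced Gröbner basis of I by Buchberger's algorithm.
f_1 = -xy + x + y^{2} - y - 1, LT = xy.
f_2 = xy - x + y, LT = xy.
f_3 = xy + x + y^{2} - 1, LT = xy.

S(f_1,f_2): lcm = xy. S = -y^{2} + 1.
  leading term y^{2}: no divisor's leading term divides it; move -y^{2} to the remainder.
  leading term 1: no divisor's leading term divides it; move 1 to the remainder.
  remainder -y^{2} + 1 ≠ 0; add h_4 = -y^{2} + 1 to the basis.

S(f_1,f_3): lcm = xy. S = x + y^{2} + y - 1.
  leading term x: no divisor's leading term divides it; move x to the remainder.
  leading term y^{2}: subtract (-1)·h_4 from y^{2} + y - 1 → y
  leading term y: no divisor's leading term divides it; move y to the remainder.
  remainder x + y ≠ 0; add h_5 = x + y to the basis.

S(f_1,h_4): lcm = xy^{2}. S = -xy + x - y^{3} + y^{2} + y.
  leading term xy: subtract (1)·f_1 from -xy + x - y^{3} + y^{2} + y → -y^{3} - y + 1
  leading term y^{3}: subtract (y)·h_4 from -y^{3} - y + 1 → y + 1
  leading term y: no divisor's leading term divides it; move y to the remainder.
  leading term 1: no divisor's leading term divides it; move 1 to the remainder.
  remainder y + 1 ≠ 0; add h_6 = y + 1 to the basis.

The other S-polynomials (S(f_2,f_3), S(f_2,h_4), S(f_3,h_4), S(f_1,h_5), S(f_2,h_5), S(f_3,h_5), S(h_4,h_5), S(f_1,h_6), S(f_2,h_6), S(f_3,h_6), S(h_4,h_6), S(h_5,h_6)) all reduce to 0 modulo the current basis, so we have a Gröbner basis.
Inter-reduce: drop elements whose leading term is divisible by another's, tail-reduce, and make monic.
Reduced Gröbner basis: {x - 1, y + 1}.
Label its elements g_1 = x - 1, g_2 = y + 1.

Reduce p = -xy - x - y modulo G:
  leading term xy: subtract (-y)·g_1 from -xy - x - y → -x + y
  leading term x: subtract (-1)·g_1 from -x + y → y - 1
  leading term y: subtract (1)·g_2 from y - 1 → 1
  leading term 1: no divisor's leading term divides it; move 1 to the remainder.
  normal form = 1.
The normal form is nonzero, so p ∉ I. Since p minus its normal form lies in I, I + (p) = I + (r) where r = 1; decide whether this ideal is the whole ring.
Here r = 1 is a nonzero constant, hence a unit: 1 ∈ I + (p), the Gröbner basis of I + (p) is {1}, and the enlarged system has no common solution — adjoining p is inconsistent.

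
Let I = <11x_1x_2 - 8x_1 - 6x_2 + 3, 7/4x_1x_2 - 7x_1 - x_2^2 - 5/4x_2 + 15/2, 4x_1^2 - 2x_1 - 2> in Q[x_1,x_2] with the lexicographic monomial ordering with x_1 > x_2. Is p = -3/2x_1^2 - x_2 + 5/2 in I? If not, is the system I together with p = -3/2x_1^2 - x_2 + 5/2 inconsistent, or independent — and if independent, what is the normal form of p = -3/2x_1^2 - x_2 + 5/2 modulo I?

-3/2x_1^2 - x_2 + 5/2 lies in I (it reduces to 0).

First compute the reduced Gröbner basis of I by Buchberger's algorithm.
f_1 = 11x_1x_2 - 8x_1 - 6x_2 + 3, LT = x_1x_2.
f_2 = 7/4x_1x_2 - 7x_1 - x_2^2 - 5/4x_2 + 15/2, LT = x_1x_2.
f_3 = 4x_1^2 - 2x_1 - 2, LT = x_1^2.

S(f_1,f_2): lcm = x_1x_2. S = 36/11x_1 + 4/7x_2^2 + 13/77x_2 - 309/77.
  leading term x_1: no divisor's leading term divides it; move 36/11x_1 to the remainder.
  leading term x_2^2: no divisor's leading term divides it; move 4/7x_2^2 to the remainder.
  leading term x_2: no divisor's leading term divides it; move 13/77x_2 to the remainder.
  leading term 1: no divisor's leading term divides it; move -309/77 to the remainder.
  remainder 36/11x_1 + 4/7x_2^2 + 13/77x_2 - 309/77 ≠ 0; add h_4 = 36/11x_1 + 4/7x_2^2 + 13/77x_2 - 309/77 to the basis.

S(f_1,f_3): lcm = x_1^2x_2. S = -8/11x_1^2 - 1/22x_1x_2 + 3/11x_1 + 1/2x_2.
  leading term x_1^2: subtract (-2/11)·f_3 from -8/11x_1^2 - 1/22x_1x_2 + 3/11x_1 + 1/2x_2 → -1/22x_1x_2 - 1/11x_1 + 1/2x_2 - 4/11
  leading term x_1x_2: subtract (-1/242)·f_1 from -1/22x_1x_2 - 1/11x_1 + 1/2x_2 - 4/11 → -15/121x_1 + 115/242x_2 - 85/242
  leading term x_1: subtract (-5/132)·h_4 from -15/121x_1 + 115/242x_2 - 85/242 → 5/231x_2^2 + 445/924x_2 - 155/308
  leading term x_2^2: no divisor's leading term divides it; move 5/231x_2^2 to the remainder.
  leading term x_2: no divisor's leading term divides it; move 445/924x_2 to the remainder.
  leading term 1: no divisor's leading term divides it; move -155/308 to the remainder.
  remainder 5/231x_2^2 + 445/924x_2 - 155/308 ≠ 0; add h_5 = 5/231x_2^2 + 445/924x_2 - 155/308 to the basis.

S(f_2,f_3): lcm = x_1^2x_2. S = -4x_1^2 - 4/7x_1x_2^2 - 3/14x_1x_2 + 30/7x_1 + 1/2x_2.
  leading term x_1^2: subtract (-1)·f_3 from -4x_1^2 - 4/7x_1x_2^2 - 3/14x_1x_2 + 30/7x_1 + 1/2x_2 → -4/7x_1x_2^2 - 3/14x_1x_2 + 16/7x_1 + 1/2x_2 - 2
  leading term x_1x_2^2: subtract (-4/77x_2)·f_1 from -4/7x_1x_2^2 - 3/14x_1x_2 + 16/7x_1 + 1/2x_2 - 2 → -97/154x_1x_2 + 16/7x_1 - 24/77x_2^2 + 101/154x_2 - 2
  leading term x_1x_2: subtract (-97/1694)·f_1 from -97/154x_1x_2 + 16/7x_1 - 24/77x_2^2 + 101/154x_2 - 2 → 1548/847x_1 - 24/77x_2^2 + 529/1694x_2 - 3097/1694
  leading term x_1: subtract (43/77)·h_4 from 1548/847x_1 - 24/77x_2^2 + 529/1694x_2 - 3097/1694 → -340/539x_2^2 + 235/1078x_2 + 445/1078
  leading term x_2^2: subtract (-204/7)·h_5 from -340/539x_2^2 + 235/1078x_2 + 445/1078 → 2195/154x_2 - 2195/154
  leading term x_2: no divisor's leading term divides it; move 2195/154x_2 to the remainder.
  leading term 1: no divisor's leading term divides it; move -2195/154 to the remainder.
  remainder 2195/154x_2 - 2195/154 ≠ 0; add h_6 = 2195/154x_2 - 2195/154 to the basis.

The other S-polynomials (S(f_1,h_4), S(f_2,h_4), S(f_3,h_4), S(f_1,h_5), S(f_2,h_5), S(f_3,h_5), S(h_4,h_5), S(f_1,h_6), S(f_2,h_6), S(f_3,h_6), S(h_4,h_6), S(h_5,h_6)) all reduce to 0 modulo the current basis, so we have a Gröbner basis.
Inter-reduce: drop elements whose leading term is divisible by another's, tail-reduce, and make monic.
Reduced Gröbner basis: {x_1 - 1, x_2 - 1}.
Label its elements g_1 = x_1 - 1, g_2 = x_2 - 1.

Reduce p = -3/2x_1^2 - x_2 + 5/2 modulo G:
  leading term x_1^2: subtract (-3/2x_1)·g_1 from -3/2x_1^2 - x_2 + 5/2 → -3/2x_1 - x_2 + 5/2
  leading term x_1: subtract (-3/2)·g_1 from -3/2x_1 - x_2 + 5/2 → -x_2 + 1
  leading term x_2: subtract (-1)·g_2 from -x_2 + 1 → 0
  normal form = 0.
Since the normal form is 0, p ∈ I.

The remainder on division by a Gröbner basis is unique — it is the normal form.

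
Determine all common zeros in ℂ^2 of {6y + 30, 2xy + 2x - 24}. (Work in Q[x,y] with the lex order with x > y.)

{(-3, -5)}

Compute a lex Gröbner basis by Buchberger's algorithm.
f_1 = 6y + 30, LT = y.
f_2 = 2xy + 2x - 24, LT = xy.

S(f_1,f_2): lcm = xy. S = 4x + 12.
  leading term x: no divisor's leading term divides it; move 4x to the remainder.
  leading term 1: no divisor's leading term divides it; move 12 to the remainder.
  remainder 4x + 12 ≠ 0; add h_3 = 4x + 12 to the basis.

The other S-polynomials (S(f_1,h_3), S(f_2,h_3)) all reduce to 0 modulo the current basis, so we have a Gröbner basis.
Inter-reduce: drop elements whose leading term is divisible by another's, tail-reduce, and make monic.
Reduced Gröbner basis: {x + 3, y + 5}.

Elimination: the polynomial y + 5 lies in the elimination ideal for y, so y ∈ {-5}. For each such y, the remaining basis elements (now univariate) give the rest of the solution.
  y = -5: the earlier basis element becomes x + 3 = 0, giving x = -3 — point (-3, -5).
A lex Gröbner basis triangularizes the system, enabling back-substitution.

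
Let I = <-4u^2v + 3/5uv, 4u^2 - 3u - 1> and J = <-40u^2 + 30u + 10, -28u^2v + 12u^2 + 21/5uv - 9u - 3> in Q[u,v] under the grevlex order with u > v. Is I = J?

Equality of ideals is decidable: compute both reduced Gröbner bases (unique for the ordering) and check whether they agree.
Buchberger on the first generating set:
f_1 = -4u^2v + 3/5uv, LT = u^2v.
f_2 = 4u^2 - 3u - 1, LT = u^2.

S(f_1,f_2): lcm = u^2v. S = 3/5uv + 1/4v.
  leading term uv: no divisor's leading term divides it; move 3/5uv to the remainder.
  leading term v: no divisor's leading term divides it; move 1/4v to the remainder.
  remainder 3/5uv + 1/4v ≠ 0; add g_3 = 3/5uv + 1/4v to the basis.

S(f_1,g_3): lcm = u^2v. S = -17/30uv.
  leading term uv: subtract (-17/18)·g_3 from -17/30uv → 17/72v
  leading term v: no divisor's leading term divides it; move 17/72v to the remainder.
  remainder 17/72v ≠ 0; add g_4 = 17/72v to the basis.

S(f_2,g_3): lcm = u^2v. S = -7/6uv - 1/4v.
  leading term uv: subtract (-35/18)·g_3 from -7/6uv - 1/4v → 17/72v
  leading term v: subtract (1)·g_4 from 17/72v → 0
  remainder 0.

S(f_1,g_4): lcm = u^2v. S = -3/20uv.
  leading term uv: subtract (-1/4)·g_3 from -3/20uv → 1/16v
  leading term v: subtract (9/34)·g_4 from 1/16v → 0
  remainder 0.

S(f_2,g_4): leading monomials are coprime, so the S-polynomial reduces to 0 (Buchberger's first criterion).
S(g_3,g_4): lcm = uv. S = 5/12v.
  leading term v: subtract (30/17)·g_4 from 5/12v → 0
  remainder 0.

Every S-polynomial of the final basis reduces to 0, so we have a Gröbner basis.
Inter-reduce: drop elements whose leading term is divisible by another's, tail-reduce, and make monic.
Reduced Gröbner basis: {u^2 - 3/4u - 1/4, v}.

Buchberger on the second generating set:
h_1 = -40u^2 + 30u + 10, LT = u^2.
h_2 = -28u^2v + 12u^2 + 21/5uv - 9u - 3, LT = u^2v.

S(h_1,h_2): lcm = u^2v. S = 3/7u^2 - 3/5uv - 9/28u - 1/4v - 3/28.
  leading term u^2: subtract (-3/280)·h_1 from 3/7u^2 - 3/5uv - 9/28u - 1/4v - 3/28 → -3/5uv - 1/4v
  leading term uv: no divisor's leading term divides it; move -3/5uv to the remainder.
  leading term v: no divisor's leading term divides it; move -1/4v to the remainder.
  remainder -3/5uv - 1/4v ≠ 0; add k_3 = -3/5uv - 1/4v to the basis.

S(h_1,k_3): lcm = u^2v. S = -7/6uv - 1/4v.
  leading term uv: subtract (35/18)·k_3 from -7/6uv - 1/4v → 17/72v
  leading term v: no divisor's leading term divides it; move 17/72v to the remainder.
  remainder 17/72v ≠ 0; add k_4 = 17/72v to the basis.

S(h_2,k_3): lcm = u^2v. S = -3/7u^2 - 17/30uv + 9/28u + 3/28.
  leading term u^2: subtract (3/280)·h_1 from -3/7u^2 - 17/30uv + 9/28u + 3/28 → -17/30uv
  leading term uv: subtract (17/18)·k_3 from -17/30uv → 17/72v
  leading term v: subtract (1)·k_4 from 17/72v → 0
  remainder 0.

S(h_1,k_4): leading monomials are coprime, so the S-polynomial reduces to 0 (Buchberger's first criterion).
S(h_2,k_4): lcm = u^2v. S = -3/7u^2 - 3/20uv + 9/28u + 3/28.
  leading term u^2: subtract (3/280)·h_1 from -3/7u^2 - 3/20uv + 9/28u + 3/28 → -3/20uv
  leading term uv: subtract (1/4)·k_3 from -3/20uv → 1/16v
  leading term v: subtract (9/34)·k_4 from 1/16v → 0
  remainder 0.

S(k_3,k_4): lcm = uv. S = 5/12v.
  leading term v: subtract (30/17)·k_4 from 5/12v → 0
  remainder 0.

Every S-polynomial of the final basis reduces to 0, so we have a Gröbner basis.
Inter-reduce: drop elements whose leading term is divisible by another's, tail-reduce, and make monic.
Reduced Gröbner basis: {u^2 - 3/4u - 1/4, v}.

Same reduced basis, so the two generating sets span the same ideal.
The choice of monomial ordering does not affect the verdict — as long as both bases are computed under the same ordering, their equality decides ideal equality.

Yes, the ideals are equal.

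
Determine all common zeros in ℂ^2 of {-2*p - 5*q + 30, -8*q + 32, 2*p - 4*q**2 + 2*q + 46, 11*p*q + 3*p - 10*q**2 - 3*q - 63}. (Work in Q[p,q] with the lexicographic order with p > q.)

Compute a lex Gröbner basis by Buchberger's algorithm.
f_1 = -2*p - 5*q + 30, LT = p.
f_2 = -8*q + 32, LT = q.
f_3 = 2*p - 4*q**2 + 2*q + 46, LT = p.
f_4 = 11*p*q + 3*p - 10*q**2 - 3*q - 63, LT = p*q.

The S-polynomials (S(f_1,f_2), S(f_1,f_3), S(f_1,f_4), S(f_2,f_3), S(f_2,f_4), S(f_3,f_4)) all reduce to 0 modulo the current basis, so we have a Gröbner basis.
Inter-reduce: drop elements whose leading term is divisible by another's, tail-reduce, and make monic.
Reduced Gröbner basis: {p - 5, q - 4}.

The lex basis is triangular: the last element involves only q. Solving q - 4 = 0 gives q ∈ {4}; substituting each value into the earlier elements determines the remaining variables.
  q = 4: the earlier basis element becomes p - 5 = 0, giving p = 5 — point (5, 4).
Check: every point annihilates each of the original generators.

{(5, 4)}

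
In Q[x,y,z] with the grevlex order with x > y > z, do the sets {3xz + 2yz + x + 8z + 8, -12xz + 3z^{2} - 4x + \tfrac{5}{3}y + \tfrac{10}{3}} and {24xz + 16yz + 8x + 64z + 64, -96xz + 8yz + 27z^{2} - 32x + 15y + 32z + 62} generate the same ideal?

Two ideals are equal iff their reduced Gröbner bases coincide (the reduced basis is unique for a fixed ordering).
Buchberger on the first generating set:
f_1 = 3xz + 2yz + x + 8z + 8, LT = xz.
f_2 = -12xz + 3z^{2} - 4x + \tfrac{5}{3}y + \tfrac{10}{3}, LT = xz.

S(f_1,f_2): lcm = xz. S = \tfrac{2}{3}yz + \tfrac{1}{4}z^{2} + \tfrac{5}{36}y + \tfrac{8}{3}z + \tfrac{53}{18}.
  leading term yz: no divisor's leading term divides it; move \tfrac{2}{3}yz to the remainder.
  leading term z^{2}: no divisor's leading term divides it; move \tfrac{1}{4}z^{2} to the remainder.
  leading term y: no divisor's leading term divides it; move \tfrac{5}{36}y to the remainder.
  leading term z: no divisor's leading term divides it; move \tfrac{8}{3}z to the remainder.
  leading term 1: no divisor's leading term divides it; move \tfrac{53}{18} to the remainder.
  remainder \tfrac{2}{3}yz + \tfrac{1}{4}z^{2} + \tfrac{5}{36}y + \tfrac{8}{3}z + \tfrac{53}{18} ≠ 0; add g_3 = \tfrac{2}{3}yz + \tfrac{1}{4}z^{2} + \tfrac{5}{36}y + \tfrac{8}{3}z + \tfrac{53}{18} to the basis.

S(f_1,g_3): lcm = xyz. S = \tfrac{2}{3}y^{2}z - \tfrac{3}{8}xz^{2} + \tfrac{1}{8}xy - 4xz + \tfrac{8}{3}yz - \tfrac{53}{12}x + \tfrac{8}{3}y.
  leading term y^{2}z: subtract (y)·g_3 from \tfrac{2}{3}y^{2}z - \tfrac{3}{8}xz^{2} + \tfrac{1}{8}xy - 4xz + \tfrac{8}{3}yz - \tfrac{53}{12}x + \tfrac{8}{3}y → -\tfrac{3}{8}xz^{2} - \tfrac{1}{4}yz^{2} + \tfrac{1}{8}xy - \tfrac{5}{36}y^{2} - 4xz - \tfrac{53}{12}x - \tfrac{5}{18}y
  leading term xz^{2}: subtract (-\tfrac{1}{8}z)·f_1 from -\tfrac{3}{8}xz^{2} - \tfrac{1}{4}yz^{2} + \tfrac{1}{8}xy - \tfrac{5}{36}y^{2} - 4xz - \tfrac{53}{12}x - \tfrac{5}{18}y → \tfrac{1}{8}xy - \tfrac{5}{36}y^{2} - \tfrac{31}{8}xz + z^{2} - \tfrac{53}{12}x - \tfrac{5}{18}y + z
  leading term xy: no divisor's leading term divides it; move \tfrac{1}{8}xy to the remainder.
  leading term y^{2}: no divisor's leading term divides it; move -\tfrac{5}{36}y^{2} to the remainder.
  leading term xz: subtract (-\tfrac{31}{24})·f_1 from -\tfrac{31}{8}xz + z^{2} - \tfrac{53}{12}x - \tfrac{5}{18}y + z → \tfrac{31}{12}yz + z^{2} - \tfrac{25}{8}x - \tfrac{5}{18}y + \tfrac{34}{3}z + \tfrac{31}{3}
  leading term yz: subtract (\tfrac{31}{8})·g_3 from \tfrac{31}{12}yz + z^{2} - \tfrac{25}{8}x - \tfrac{5}{18}y + \tfrac{34}{3}z + \tfrac{31}{3} → \tfrac{1}{32}z^{2} - \tfrac{25}{8}x - \tfrac{235}{288}y + z - \tfrac{155}{144}
  leading term z^{2}: no divisor's leading term divides it; move \tfrac{1}{32}z^{2} to the remainder.
  leading term x: no divisor's leading term divides it; move -\tfrac{25}{8}x to the remainder.
  leading term y: no divisor's leading term divides it; move -\tfrac{235}{288}y to the remainder.
  leading term z: no divisor's leading term divides it; move z to the remainder.
  leading term 1: no divisor's leading term divides it; move -\tfrac{155}{144} to the remainder.
  remainder \tfrac{1}{8}xy - \tfrac{5}{36}y^{2} + \tfrac{1}{32}z^{2} - \tfrac{25}{8}x - \tfrac{235}{288}y + z - \tfrac{155}{144} ≠ 0; add g_4 = \tfrac{1}{8}xy - \tfrac{5}{36}y^{2} + \tfrac{1}{32}z^{2} - \tfrac{25}{8}x - \tfrac{235}{288}y + z - \tfrac{155}{144} to the basis.

The other S-polynomials (S(f_2,g_3), S(f_1,g_4), S(f_2,g_4), S(g_3,g_4)) all reduce to 0 modulo the current basis, so we have a Gröbner basis.
Inter-reduce: drop elements whose leading term is divisible by another's, tail-reduce, and make monic.
Reduced Gröbner basis: {xy - \tfrac{10}{9}y^{2} + \tfrac{1}{4}z^{2} - 25x - \tfrac{235}{36}y + 8z - \tfrac{155}{18}, xz - \tfrac{1}{4}z^{2} + \tfrac{1}{3}x - \tfrac{5}{36}y - \tfrac{5}{18}, yz + \tfrac{3}{8}z^{2} + \tfrac{5}{24}y + 4z + \tfrac{53}{12}}.

Buchberger on the second generating set:
h_1 = 24xz + 16yz + 8x + 64z + 64, LT = xz.
h_2 = -96xz + 8yz + 27z^{2} - 32x + 15y + 32z + 62, LT = xz.

S(h_1,h_2): lcm = xz. S = \tfrac{3}{4}yz + \tfrac{9}{32}z^{2} + \tfrac{5}{32}y + 3z + \tfrac{53}{16}.
  leading term yz: no divisor's leading term divides it; move \tfrac{3}{4}yz to the remainder.
  leading term z^{2}: no divisor's leading term divides it; move \tfrac{9}{32}z^{2} to the remainder.
  leading term y: no divisor's leading term divides it; move \tfrac{5}{32}y to the remainder.
  leading term z: no divisor's leading term divides it; move 3z to the remainder.
  leading term 1: no divisor's leading term divides it; move \tfrac{53}{16} to the remainder.
  remainder \tfrac{3}{4}yz + \tfrac{9}{32}z^{2} + \tfrac{5}{32}y + 3z + \tfrac{53}{16} ≠ 0; add k_3 = \tfrac{3}{4}yz + \tfrac{9}{32}z^{2} + \tfrac{5}{32}y + 3z + \tfrac{53}{16} to the basis.

S(h_1,k_3): lcm = xyz. S = \tfrac{2}{3}y^{2}z - \tfrac{3}{8}xz^{2} + \tfrac{1}{8}xy - 4xz + \tfrac{8}{3}yz - \tfrac{53}{12}x + \tfrac{8}{3}y.
  leading term y^{2}z: subtract (\tfrac{8}{9}y)·k_3 from \tfrac{2}{3}y^{2}z - \tfrac{3}{8}xz^{2} + \tfrac{1}{8}xy - 4xz + \tfrac{8}{3}yz - \tfrac{53}{12}x + \tfrac{8}{3}y → -\tfrac{3}{8}xz^{2} - \tfrac{1}{4}yz^{2} + \tfrac{1}{8}xy - \tfrac{5}{36}y^{2} - 4xz - \tfrac{53}{12}x - \tfrac{5}{18}y
  leading term xz^{2}: subtract (-\tfrac{1}{64}z)·h_1 from -\tfrac{3}{8}xz^{2} - \tfrac{1}{4}yz^{2} + \tfrac{1}{8}xy - \tfrac{5}{36}y^{2} - 4xz - \tfrac{53}{12}x - \tfrac{5}{18}y → \tfrac{1}{8}xy - \tfrac{5}{36}y^{2} - \tfrac{31}{8}xz + z^{2} - \tfrac{53}{12}x - \tfrac{5}{18}y + z
  leading term xy: no divisor's leading term divides it; move \tfrac{1}{8}xy to the remainder.
  leading term y^{2}: no divisor's leading term divides it; move -\tfrac{5}{36}y^{2} to the remainder.
  leading term xz: subtract (-\tfrac{31}{192})·h_1 from -\tfrac{31}{8}xz + z^{2} - \tfrac{53}{12}x - \tfrac{5}{18}y + z → \tfrac{31}{12}yz + z^{2} - \tfrac{25}{8}x - \tfrac{5}{18}y + \tfrac{34}{3}z + \tfrac{31}{3}
  leading term yz: subtract (\tfrac{31}{9})·k_3 from \tfrac{31}{12}yz + z^{2} - \tfrac{25}{8}x - \tfrac{5}{18}y + \tfrac{34}{3}z + \tfrac{31}{3} → \tfrac{1}{32}z^{2} - \tfrac{25}{8}x - \tfrac{235}{288}y + z - \tfrac{155}{144}
  leading term z^{2}: no divisor's leading term divides it; move \tfrac{1}{32}z^{2} to the remainder.
  leading term x: no divisor's leading term divides it; move -\tfrac{25}{8}x to the remainder.
  leading term y: no divisor's leading term divides it; move -\tfrac{235}{288}y to the remainder.
  leading term z: no divisor's leading term divides it; move z to the remainder.
  leading term 1: no divisor's leading term divides it; move -\tfrac{155}{144} to the remainder.
  remainder \tfrac{1}{8}xy - \tfrac{5}{36}y^{2} + \tfrac{1}{32}z^{2} - \tfrac{25}{8}x - \tfrac{235}{288}y + z - \tfrac{155}{144} ≠ 0; add k_4 = \tfrac{1}{8}xy - \tfrac{5}{36}y^{2} + \tfrac{1}{32}z^{2} - \tfrac{25}{8}x - \tfrac{235}{288}y + z - \tfrac{155}{144} to the basis.

The other S-polynomials (S(h_2,k_3), S(h_1,k_4), S(h_2,k_4), S(k_3,k_4)) all reduce to 0 modulo the current basis, so we have a Gröbner basis.
Inter-reduce: drop elements whose leading term is divisible by another's, tail-reduce, and make monic.
Reduced Gröbner basis: {xy - \tfrac{10}{9}y^{2} + \tfrac{1}{4}z^{2} - 25x - \tfrac{235}{36}y + 8z - \tfrac{155}{18}, xz - \tfrac{1}{4}z^{2} + \tfrac{1}{3}x - \tfrac{5}{36}y - \tfrac{5}{18}, yz + \tfrac{3}{8}z^{2} + \tfrac{5}{24}y + 4z + \tfrac{53}{12}}.

Same reduced basis, so the two generating sets span the same ideal.

Yes, the ideals are equal.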